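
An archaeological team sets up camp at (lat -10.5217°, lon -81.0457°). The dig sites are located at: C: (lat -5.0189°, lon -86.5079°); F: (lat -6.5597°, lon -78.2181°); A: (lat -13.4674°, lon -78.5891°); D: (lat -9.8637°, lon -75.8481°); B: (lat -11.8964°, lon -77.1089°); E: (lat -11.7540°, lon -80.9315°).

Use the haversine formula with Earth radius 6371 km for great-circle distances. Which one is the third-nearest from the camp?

B

Distances from the camp ((lat -10.5217°, lon -81.0457°)):
E: 137.6 km
A: 422.7 km
B: 455.8 km
F: 539.2 km
D: 573.5 km
C: 858.1 km
The third-nearest is B at 455.8 km.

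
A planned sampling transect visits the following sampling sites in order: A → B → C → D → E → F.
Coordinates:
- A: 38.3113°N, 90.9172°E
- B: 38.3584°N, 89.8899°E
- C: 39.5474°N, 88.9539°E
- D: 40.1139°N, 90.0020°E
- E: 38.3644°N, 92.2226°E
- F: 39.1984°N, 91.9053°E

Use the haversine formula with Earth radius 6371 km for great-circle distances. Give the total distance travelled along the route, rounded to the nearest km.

Leg distances:
A→B: 89.8 km  (cumulative 89.8 km)
B→C: 155.0 km  (cumulative 244.8 km)
C→D: 109.4 km  (cumulative 354.2 km)
D→E: 272.8 km  (cumulative 627.0 km)
E→F: 96.7 km  (cumulative 723.7 km)
Total route length ≈ 724 km.

724 km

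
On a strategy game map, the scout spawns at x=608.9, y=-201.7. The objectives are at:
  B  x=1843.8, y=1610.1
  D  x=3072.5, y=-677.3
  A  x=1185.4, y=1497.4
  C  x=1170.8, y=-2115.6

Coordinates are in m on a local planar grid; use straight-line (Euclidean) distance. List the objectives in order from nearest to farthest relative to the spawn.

Distances from the spawn:
A x=1185.4, y=1497.4: 1794.2 m
C x=1170.8, y=-2115.6: 1994.7 m
B x=1843.8, y=1610.1: 2192.6 m
D x=3072.5, y=-677.3: 2509.1 m

A, C, B, D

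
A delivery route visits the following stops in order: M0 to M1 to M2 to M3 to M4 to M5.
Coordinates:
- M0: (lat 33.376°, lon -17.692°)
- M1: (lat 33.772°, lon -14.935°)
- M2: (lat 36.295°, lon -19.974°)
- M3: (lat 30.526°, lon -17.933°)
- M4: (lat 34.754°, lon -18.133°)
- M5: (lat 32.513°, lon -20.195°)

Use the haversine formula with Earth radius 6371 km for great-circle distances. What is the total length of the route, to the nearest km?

Leg distances:
M0→M1: 259.2 km  (cumulative 259.2 km)
M1→M2: 537.6 km  (cumulative 796.8 km)
M2→M3: 668.8 km  (cumulative 1465.6 km)
M3→M4: 470.5 km  (cumulative 1936.2 km)
M4→M5: 313.9 km  (cumulative 2250.0 km)
Total route length ≈ 2250 km.

2250 km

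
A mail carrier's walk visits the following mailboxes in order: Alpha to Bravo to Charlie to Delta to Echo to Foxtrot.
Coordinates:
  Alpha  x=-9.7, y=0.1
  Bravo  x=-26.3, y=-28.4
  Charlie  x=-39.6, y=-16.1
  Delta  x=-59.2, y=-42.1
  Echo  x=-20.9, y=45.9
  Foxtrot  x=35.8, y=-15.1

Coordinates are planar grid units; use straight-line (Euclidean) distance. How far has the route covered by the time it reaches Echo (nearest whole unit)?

180

Leg distances:
Alpha→Bravo: 33.0  (cumulative 33.0)
Bravo→Charlie: 18.1  (cumulative 51.1)
Charlie→Delta: 32.6  (cumulative 83.7)
Delta→Echo: 96.0  (cumulative 179.6)
Cumulative distance at Echo ≈ 180.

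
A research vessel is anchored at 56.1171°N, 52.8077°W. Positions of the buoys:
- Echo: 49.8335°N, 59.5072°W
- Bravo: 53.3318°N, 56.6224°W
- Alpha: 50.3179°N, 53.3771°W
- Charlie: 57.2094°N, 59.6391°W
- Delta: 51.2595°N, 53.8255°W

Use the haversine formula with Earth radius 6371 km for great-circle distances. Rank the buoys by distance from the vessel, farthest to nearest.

Distances from the vessel:
Echo 49.8335°N, 59.5072°W: 829.5 km
Alpha 50.3179°N, 53.3771°W: 645.9 km
Delta 51.2595°N, 53.8255°W: 544.3 km
Charlie 57.2094°N, 59.6391°W: 434.6 km
Bravo 53.3318°N, 56.6224°W: 394.8 km

Echo, Alpha, Delta, Charlie, Bravo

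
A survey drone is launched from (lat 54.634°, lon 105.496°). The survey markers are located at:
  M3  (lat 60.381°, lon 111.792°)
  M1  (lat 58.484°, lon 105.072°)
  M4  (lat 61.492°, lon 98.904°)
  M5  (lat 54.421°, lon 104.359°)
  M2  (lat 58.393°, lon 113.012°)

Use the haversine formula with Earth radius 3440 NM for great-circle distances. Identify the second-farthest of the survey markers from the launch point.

Distances from the launch point ((lat 54.634°, lon 105.496°)):
M4: 461.4 NM
M3: 400.0 NM
M2: 335.7 NM
M1: 231.6 NM
M5: 41.6 NM
The second-farthest is M3 at 400.0 NM.

M3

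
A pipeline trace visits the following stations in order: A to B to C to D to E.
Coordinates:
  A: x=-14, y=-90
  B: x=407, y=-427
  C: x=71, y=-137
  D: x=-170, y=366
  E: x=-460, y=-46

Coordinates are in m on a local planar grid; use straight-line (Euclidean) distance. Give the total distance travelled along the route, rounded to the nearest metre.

Leg distances:
A→B: 539.3 m  (cumulative 539.3 m)
B→C: 443.8 m  (cumulative 983.1 m)
C→D: 557.8 m  (cumulative 1540.9 m)
D→E: 503.8 m  (cumulative 2044.7 m)
Total route length ≈ 2045 m.

2045 m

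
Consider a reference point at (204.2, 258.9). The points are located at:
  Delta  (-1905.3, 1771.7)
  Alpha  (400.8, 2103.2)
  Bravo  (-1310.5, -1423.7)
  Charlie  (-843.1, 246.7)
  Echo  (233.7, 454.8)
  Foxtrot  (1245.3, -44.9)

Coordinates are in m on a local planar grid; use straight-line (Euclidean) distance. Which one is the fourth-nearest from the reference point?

Distance to each, sorted:
Echo: 198.1 m
Charlie: 1047.4 m
Foxtrot: 1084.5 m
Alpha: 1854.7 m
Bravo: 2263.9 m
Delta: 2595.9 m
The fourth-nearest is Alpha at 1854.7 m.

Alpha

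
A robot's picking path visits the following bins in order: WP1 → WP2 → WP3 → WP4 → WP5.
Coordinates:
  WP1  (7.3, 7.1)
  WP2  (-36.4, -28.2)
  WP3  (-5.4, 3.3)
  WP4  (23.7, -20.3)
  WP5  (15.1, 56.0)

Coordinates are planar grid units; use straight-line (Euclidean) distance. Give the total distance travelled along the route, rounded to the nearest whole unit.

215

Leg distances:
WP1→WP2: 56.2  (cumulative 56.2)
WP2→WP3: 44.2  (cumulative 100.4)
WP3→WP4: 37.5  (cumulative 137.8)
WP4→WP5: 76.8  (cumulative 214.6)
Total route length ≈ 215.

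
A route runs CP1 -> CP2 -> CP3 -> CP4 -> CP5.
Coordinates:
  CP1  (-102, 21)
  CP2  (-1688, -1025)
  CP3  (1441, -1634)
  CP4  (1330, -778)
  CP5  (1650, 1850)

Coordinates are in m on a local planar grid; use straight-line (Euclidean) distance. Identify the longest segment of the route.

CP2–CP3

Leg distances:
CP1→CP2: 1899.9 m
CP2→CP3: 3187.7 m
CP3→CP4: 863.2 m
CP4→CP5: 2647.4 m
The longest leg is CP2–CP3 at 3187.7 m.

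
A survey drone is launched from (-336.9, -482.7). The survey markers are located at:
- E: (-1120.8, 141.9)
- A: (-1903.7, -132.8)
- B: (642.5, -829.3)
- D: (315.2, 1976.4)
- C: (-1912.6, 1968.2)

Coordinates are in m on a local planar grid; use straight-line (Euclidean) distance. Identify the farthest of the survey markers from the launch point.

Distances from the launch point ((-336.9, -482.7)):
C: 2913.7 m
D: 2544.1 m
A: 1605.4 m
B: 1038.9 m
E: 1002.3 m
The farthest is C at 2913.7 m.

C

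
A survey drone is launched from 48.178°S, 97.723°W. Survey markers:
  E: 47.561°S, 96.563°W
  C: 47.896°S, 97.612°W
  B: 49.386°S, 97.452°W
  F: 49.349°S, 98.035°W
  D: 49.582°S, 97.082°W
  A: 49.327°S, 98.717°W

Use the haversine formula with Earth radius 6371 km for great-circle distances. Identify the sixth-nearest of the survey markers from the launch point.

Distances from the launch point (48.178°S, 97.723°W):
C: 32.4 km
E: 110.4 km
F: 132.2 km
B: 135.8 km
A: 147.1 km
D: 163.0 km
The sixth-nearest is D at 163.0 km.

D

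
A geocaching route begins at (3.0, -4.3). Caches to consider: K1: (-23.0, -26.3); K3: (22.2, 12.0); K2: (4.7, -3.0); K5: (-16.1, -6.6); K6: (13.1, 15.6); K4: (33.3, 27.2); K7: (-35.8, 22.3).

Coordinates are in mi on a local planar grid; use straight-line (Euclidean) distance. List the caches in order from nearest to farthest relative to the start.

Distance from the start at (3.0, -4.3) to each:
K2 (4.7, -3.0): 2.1 mi
K5 (-16.1, -6.6): 19.2 mi
K6 (13.1, 15.6): 22.3 mi
K3 (22.2, 12.0): 25.2 mi
K1 (-23.0, -26.3): 34.1 mi
K4 (33.3, 27.2): 43.7 mi
K7 (-35.8, 22.3): 47.0 mi

K2, K5, K6, K3, K1, K4, K7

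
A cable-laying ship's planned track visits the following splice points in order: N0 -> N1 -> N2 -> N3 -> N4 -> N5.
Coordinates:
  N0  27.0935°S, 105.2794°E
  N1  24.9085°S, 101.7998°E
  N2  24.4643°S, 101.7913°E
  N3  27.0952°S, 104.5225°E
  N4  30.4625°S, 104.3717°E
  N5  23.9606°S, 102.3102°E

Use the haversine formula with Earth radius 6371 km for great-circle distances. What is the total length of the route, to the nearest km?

2000 km

Leg distances:
N0→N1: 424.2 km  (cumulative 424.2 km)
N1→N2: 49.4 km  (cumulative 473.6 km)
N2→N3: 400.4 km  (cumulative 874.0 km)
N3→N4: 374.7 km  (cumulative 1248.7 km)
N4→N5: 751.1 km  (cumulative 1999.8 km)
Total route length ≈ 2000 km.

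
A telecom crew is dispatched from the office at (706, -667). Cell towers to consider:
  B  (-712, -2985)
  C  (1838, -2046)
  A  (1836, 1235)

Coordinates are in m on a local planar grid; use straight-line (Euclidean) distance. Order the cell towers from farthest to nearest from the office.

Distances from the office:
B (-712, -2985): 2717.3 m
A (1836, 1235): 2212.4 m
C (1838, -2046): 1784.1 m

B, A, C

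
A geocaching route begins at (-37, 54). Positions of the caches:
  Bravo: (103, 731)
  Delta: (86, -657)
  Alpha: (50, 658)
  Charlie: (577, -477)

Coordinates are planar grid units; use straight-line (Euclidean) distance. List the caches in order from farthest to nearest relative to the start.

Charlie, Delta, Bravo, Alpha

Computing each straight-line distance from (-37, 54):
Charlie (577, -477): 811.8
Delta (86, -657): 721.6
Bravo (103, 731): 691.3
Alpha (50, 658): 610.2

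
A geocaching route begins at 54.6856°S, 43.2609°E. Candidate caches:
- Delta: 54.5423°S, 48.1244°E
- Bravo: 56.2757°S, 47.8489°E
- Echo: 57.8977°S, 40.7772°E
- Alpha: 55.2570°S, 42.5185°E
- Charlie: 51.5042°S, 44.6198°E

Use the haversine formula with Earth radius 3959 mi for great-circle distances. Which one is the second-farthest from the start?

Charlie

Distances from the start (54.6856°S, 43.2609°E):
Echo: 241.5 mi
Charlie: 226.9 mi
Bravo: 210.5 mi
Delta: 194.8 mi
Alpha: 49.3 mi
The second-farthest is Charlie at 226.9 mi.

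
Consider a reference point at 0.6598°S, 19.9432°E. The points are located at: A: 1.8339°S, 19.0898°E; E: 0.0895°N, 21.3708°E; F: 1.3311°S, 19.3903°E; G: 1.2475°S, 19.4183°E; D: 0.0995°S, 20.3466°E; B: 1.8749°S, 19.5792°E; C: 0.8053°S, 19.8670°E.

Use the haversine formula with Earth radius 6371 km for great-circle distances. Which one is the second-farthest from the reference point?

A

Distance to each, sorted:
E: 179.3 km
A: 161.4 km
B: 141.0 km
F: 96.7 km
G: 87.6 km
D: 76.8 km
C: 18.3 km
The second-farthest is A at 161.4 km.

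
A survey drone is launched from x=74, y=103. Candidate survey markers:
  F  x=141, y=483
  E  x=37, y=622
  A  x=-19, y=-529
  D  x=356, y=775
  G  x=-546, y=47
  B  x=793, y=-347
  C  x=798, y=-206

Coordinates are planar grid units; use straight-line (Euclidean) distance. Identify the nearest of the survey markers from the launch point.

Distances from the launch point (x=74, y=103):
F: 385.9
E: 520.3
G: 622.5
A: 638.8
D: 728.8
C: 787.2
B: 848.2
The nearest is F at 385.9.

F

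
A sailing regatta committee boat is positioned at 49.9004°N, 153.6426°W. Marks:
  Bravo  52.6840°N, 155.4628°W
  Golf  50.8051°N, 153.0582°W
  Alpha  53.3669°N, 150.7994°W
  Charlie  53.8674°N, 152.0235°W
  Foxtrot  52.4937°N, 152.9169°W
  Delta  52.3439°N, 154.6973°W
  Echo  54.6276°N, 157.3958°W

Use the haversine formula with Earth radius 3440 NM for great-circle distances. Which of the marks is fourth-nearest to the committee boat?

Distances from the committee boat (49.9004°N, 153.6426°W):
Golf: 58.7 NM
Delta: 152.0 NM
Foxtrot: 158.1 NM
Bravo: 180.5 NM
Alpha: 233.5 NM
Charlie: 245.6 NM
Echo: 315.4 NM
The fourth-nearest is Bravo at 180.5 NM.

Bravo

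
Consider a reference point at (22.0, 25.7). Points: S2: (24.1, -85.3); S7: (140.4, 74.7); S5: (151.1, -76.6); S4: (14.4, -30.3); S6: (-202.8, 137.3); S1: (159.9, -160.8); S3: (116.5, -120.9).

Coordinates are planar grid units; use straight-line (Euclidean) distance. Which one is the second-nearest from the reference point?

S2

Distance to each, sorted:
S4: 56.5
S2: 111.0
S7: 128.1
S5: 164.7
S3: 174.4
S1: 231.9
S6: 251.0
The second-nearest is S2 at 111.0.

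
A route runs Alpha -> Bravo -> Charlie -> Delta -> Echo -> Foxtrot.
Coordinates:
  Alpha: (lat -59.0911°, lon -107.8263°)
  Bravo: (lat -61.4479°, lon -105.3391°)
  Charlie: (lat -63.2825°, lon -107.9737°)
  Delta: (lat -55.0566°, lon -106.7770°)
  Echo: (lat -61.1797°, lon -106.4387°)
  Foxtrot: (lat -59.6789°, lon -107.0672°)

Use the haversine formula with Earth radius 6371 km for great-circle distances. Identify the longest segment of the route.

Leg distances:
Alpha→Bravo: 295.7 km
Bravo→Charlie: 245.1 km
Charlie→Delta: 917.2 km
Delta→Echo: 681.1 km
Echo→Foxtrot: 170.4 km
The longest leg is Charlie–Delta at 917.2 km.

Charlie–Delta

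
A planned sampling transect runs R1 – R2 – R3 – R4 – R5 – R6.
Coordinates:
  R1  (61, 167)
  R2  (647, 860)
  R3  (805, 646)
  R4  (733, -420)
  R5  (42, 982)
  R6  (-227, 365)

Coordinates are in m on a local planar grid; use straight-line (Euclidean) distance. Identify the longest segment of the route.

R4–R5

Leg distances:
R1→R2: 907.5 m
R2→R3: 266.0 m
R3→R4: 1068.4 m
R4→R5: 1563.0 m
R5→R6: 673.1 m
The longest leg is R4–R5 at 1563.0 m.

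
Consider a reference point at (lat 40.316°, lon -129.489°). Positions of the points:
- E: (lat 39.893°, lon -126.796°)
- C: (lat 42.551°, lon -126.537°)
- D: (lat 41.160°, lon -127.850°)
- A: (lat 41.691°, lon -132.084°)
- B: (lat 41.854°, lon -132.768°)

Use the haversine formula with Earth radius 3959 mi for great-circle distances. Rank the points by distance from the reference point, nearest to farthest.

D, E, A, B, C

Computing each great-circle distance from (lat 40.316°, lon -129.489°):
D (lat 41.160°, lon -127.850°): 103.7 mi
E (lat 39.893°, lon -126.796°): 145.3 mi
A (lat 41.691°, lon -132.084°): 165.3 mi
B (lat 41.854°, lon -132.768°): 201.1 mi
C (lat 42.551°, lon -126.537°): 217.3 mi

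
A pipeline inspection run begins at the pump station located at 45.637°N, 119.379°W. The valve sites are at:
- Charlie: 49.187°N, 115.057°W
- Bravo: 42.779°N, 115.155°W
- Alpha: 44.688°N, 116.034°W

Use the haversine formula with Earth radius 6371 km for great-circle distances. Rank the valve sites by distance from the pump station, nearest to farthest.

Distances from the pump station:
Alpha 44.688°N, 116.034°W: 282.7 km
Bravo 42.779°N, 115.155°W: 462.9 km
Charlie 49.187°N, 115.057°W: 511.3 km

Alpha, Bravo, Charlie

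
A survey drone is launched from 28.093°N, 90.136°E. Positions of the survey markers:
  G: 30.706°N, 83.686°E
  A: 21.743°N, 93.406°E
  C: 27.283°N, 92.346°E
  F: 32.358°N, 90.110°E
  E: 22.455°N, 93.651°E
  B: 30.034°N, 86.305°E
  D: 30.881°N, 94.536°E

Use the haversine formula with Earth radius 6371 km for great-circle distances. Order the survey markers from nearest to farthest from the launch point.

Distances from the launch point:
C 27.283°N, 92.346°E: 235.5 km
B 30.034°N, 86.305°E: 430.3 km
F 32.358°N, 90.110°E: 474.3 km
D 30.881°N, 94.536°E: 526.7 km
G 30.706°N, 83.686°E: 688.9 km
E 22.455°N, 93.651°E: 719.6 km
A 21.743°N, 93.406°E: 779.2 km

C, B, F, D, G, E, A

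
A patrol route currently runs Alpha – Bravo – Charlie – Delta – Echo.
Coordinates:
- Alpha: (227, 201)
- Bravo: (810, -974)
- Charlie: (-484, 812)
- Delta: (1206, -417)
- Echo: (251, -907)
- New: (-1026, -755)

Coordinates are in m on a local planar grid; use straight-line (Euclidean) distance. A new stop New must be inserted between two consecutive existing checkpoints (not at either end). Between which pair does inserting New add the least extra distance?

between Bravo and Charlie

Added distance for inserting New between each consecutive pair:
Alpha–Bravo: 2113.4 m
Bravo–Charlie: 1301.6 m
Charlie–Delta: 1825.9 m
Delta–Echo: 2470.1 m
Smallest added distance is 1301.6 m, inserting between Bravo and Charlie.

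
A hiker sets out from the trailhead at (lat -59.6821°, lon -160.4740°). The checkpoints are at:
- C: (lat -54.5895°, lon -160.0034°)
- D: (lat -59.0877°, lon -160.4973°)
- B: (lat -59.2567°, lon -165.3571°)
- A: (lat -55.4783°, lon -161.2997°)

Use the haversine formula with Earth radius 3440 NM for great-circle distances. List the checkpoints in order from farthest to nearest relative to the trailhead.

Distance from the trailhead at (lat -59.6821°, lon -160.4740°) to each:
C (lat -54.5895°, lon -160.0034°): 306.1 NM
A (lat -55.4783°, lon -161.2997°): 253.8 NM
B (lat -59.2567°, lon -165.3571°): 151.1 NM
D (lat -59.0877°, lon -160.4973°): 35.7 NM

C, A, B, D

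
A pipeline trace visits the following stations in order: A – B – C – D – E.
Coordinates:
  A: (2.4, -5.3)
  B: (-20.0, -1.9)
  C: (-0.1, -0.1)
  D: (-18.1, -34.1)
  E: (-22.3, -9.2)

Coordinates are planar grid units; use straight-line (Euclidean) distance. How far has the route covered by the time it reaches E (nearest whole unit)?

106

Leg distances:
A→B: 22.7  (cumulative 22.7)
B→C: 20.0  (cumulative 42.6)
C→D: 38.5  (cumulative 81.1)
D→E: 25.3  (cumulative 106.4)
Cumulative distance at E ≈ 106.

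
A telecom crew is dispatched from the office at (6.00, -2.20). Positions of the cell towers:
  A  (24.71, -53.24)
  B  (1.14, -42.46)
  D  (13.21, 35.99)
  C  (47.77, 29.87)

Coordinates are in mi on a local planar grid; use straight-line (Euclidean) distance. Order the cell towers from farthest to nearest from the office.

Distances from the office:
A (24.71, -53.24): 54.4 mi
C (47.77, 29.87): 52.7 mi
B (1.14, -42.46): 40.6 mi
D (13.21, 35.99): 38.9 mi

A, C, B, D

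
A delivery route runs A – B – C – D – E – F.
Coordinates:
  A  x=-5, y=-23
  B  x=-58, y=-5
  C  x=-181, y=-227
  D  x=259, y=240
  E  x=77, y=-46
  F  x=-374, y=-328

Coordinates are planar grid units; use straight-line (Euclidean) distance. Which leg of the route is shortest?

A–B

Leg distances:
A→B: 56.0
B→C: 253.8
C→D: 641.6
D→E: 339.0
E→F: 531.9
The shortest leg is A–B at 56.0.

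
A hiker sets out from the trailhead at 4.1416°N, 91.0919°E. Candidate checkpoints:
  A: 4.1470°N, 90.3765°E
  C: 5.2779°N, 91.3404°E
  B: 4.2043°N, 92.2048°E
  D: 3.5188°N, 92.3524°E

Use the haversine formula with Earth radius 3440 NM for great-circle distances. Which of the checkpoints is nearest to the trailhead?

Distances from the trailhead (4.1416°N, 91.0919°E):
A: 42.8 NM
B: 66.7 NM
C: 69.8 NM
D: 84.3 NM
The nearest is A at 42.8 NM.

A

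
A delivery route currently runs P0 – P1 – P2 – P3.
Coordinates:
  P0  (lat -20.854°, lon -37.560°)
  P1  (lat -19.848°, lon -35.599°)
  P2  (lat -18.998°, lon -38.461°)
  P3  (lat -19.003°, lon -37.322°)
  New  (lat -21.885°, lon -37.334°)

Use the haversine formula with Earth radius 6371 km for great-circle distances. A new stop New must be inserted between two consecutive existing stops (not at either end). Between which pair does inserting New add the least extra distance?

Added distance for inserting New between each consecutive pair:
P0–P1: 173.4 km
P1–P2: 316.6 km
P2–P3: 542.5 km
Smallest added distance is 173.4 km, inserting between P0 and P1.

between P0 and P1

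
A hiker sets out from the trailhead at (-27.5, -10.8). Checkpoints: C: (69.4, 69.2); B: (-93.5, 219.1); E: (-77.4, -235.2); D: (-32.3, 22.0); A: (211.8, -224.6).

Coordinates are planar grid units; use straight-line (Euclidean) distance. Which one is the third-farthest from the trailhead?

E

Distances from the trailhead ((-27.5, -10.8)):
A: 320.9
B: 239.2
E: 229.9
C: 125.7
D: 33.1
The third-farthest is E at 229.9.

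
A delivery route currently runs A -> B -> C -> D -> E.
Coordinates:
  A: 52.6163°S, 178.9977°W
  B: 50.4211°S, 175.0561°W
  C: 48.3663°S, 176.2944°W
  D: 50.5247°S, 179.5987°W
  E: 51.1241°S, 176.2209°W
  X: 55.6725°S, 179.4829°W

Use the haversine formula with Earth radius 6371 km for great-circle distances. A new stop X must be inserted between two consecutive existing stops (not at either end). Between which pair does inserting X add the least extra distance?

Added distance for inserting X between each consecutive pair:
A–B: 629.7 km
B–C: 1249.9 km
C–D: 1074.9 km
D–E: 875.9 km
Smallest added distance is 629.7 km, inserting between A and B.

between A and B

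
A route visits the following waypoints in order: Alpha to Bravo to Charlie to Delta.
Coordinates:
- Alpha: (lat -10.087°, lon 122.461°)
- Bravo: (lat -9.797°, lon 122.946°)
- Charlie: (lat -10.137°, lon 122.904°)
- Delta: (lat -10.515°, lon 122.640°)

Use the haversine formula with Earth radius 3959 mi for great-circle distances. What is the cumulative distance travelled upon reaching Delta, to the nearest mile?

94 mi

Leg distances:
Alpha→Bravo: 38.6 mi  (cumulative 38.6 mi)
Bravo→Charlie: 23.7 mi  (cumulative 62.3 mi)
Charlie→Delta: 31.7 mi  (cumulative 94.0 mi)
Cumulative distance at Delta ≈ 94 mi.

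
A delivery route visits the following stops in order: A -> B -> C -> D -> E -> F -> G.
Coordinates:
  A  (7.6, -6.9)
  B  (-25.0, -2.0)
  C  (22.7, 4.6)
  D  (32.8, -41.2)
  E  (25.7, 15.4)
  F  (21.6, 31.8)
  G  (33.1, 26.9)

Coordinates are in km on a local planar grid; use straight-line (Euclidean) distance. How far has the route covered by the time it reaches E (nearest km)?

Leg distances:
A→B: 33.0 km  (cumulative 33.0 km)
B→C: 48.2 km  (cumulative 81.1 km)
C→D: 46.9 km  (cumulative 128.0 km)
D→E: 57.0 km  (cumulative 185.1 km)
Cumulative distance at E ≈ 185 km.

185 km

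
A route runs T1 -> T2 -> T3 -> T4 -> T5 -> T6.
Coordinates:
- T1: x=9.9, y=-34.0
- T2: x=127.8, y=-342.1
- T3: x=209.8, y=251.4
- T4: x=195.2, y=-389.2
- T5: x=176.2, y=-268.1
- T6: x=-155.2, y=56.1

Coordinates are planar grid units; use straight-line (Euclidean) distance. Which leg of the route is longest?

T3–T4

Leg distances:
T1→T2: 329.9
T2→T3: 599.1
T3→T4: 640.8
T4→T5: 122.6
T5→T6: 463.6
The longest leg is T3–T4 at 640.8.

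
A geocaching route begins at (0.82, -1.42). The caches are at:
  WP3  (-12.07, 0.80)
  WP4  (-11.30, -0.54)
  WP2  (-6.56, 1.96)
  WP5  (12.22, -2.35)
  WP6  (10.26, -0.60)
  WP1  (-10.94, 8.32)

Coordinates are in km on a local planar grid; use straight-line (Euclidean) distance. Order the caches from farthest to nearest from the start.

Distance from the start at (0.82, -1.42) to each:
WP1 (-10.94, 8.32): 15.3 km
WP3 (-12.07, 0.80): 13.1 km
WP4 (-11.30, -0.54): 12.2 km
WP5 (12.22, -2.35): 11.4 km
WP6 (10.26, -0.60): 9.5 km
WP2 (-6.56, 1.96): 8.1 km

WP1, WP3, WP4, WP5, WP6, WP2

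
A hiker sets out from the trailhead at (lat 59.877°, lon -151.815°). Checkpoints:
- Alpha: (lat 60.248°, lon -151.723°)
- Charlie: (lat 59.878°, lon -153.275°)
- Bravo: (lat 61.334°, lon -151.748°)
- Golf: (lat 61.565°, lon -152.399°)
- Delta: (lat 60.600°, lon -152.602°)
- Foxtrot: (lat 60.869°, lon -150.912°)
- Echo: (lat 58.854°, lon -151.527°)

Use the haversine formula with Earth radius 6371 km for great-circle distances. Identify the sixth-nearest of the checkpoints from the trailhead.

Distance to each, sorted:
Alpha: 41.6 km
Charlie: 81.5 km
Delta: 91.4 km
Echo: 114.9 km
Foxtrot: 121.0 km
Bravo: 162.1 km
Golf: 190.4 km
The sixth-nearest is Bravo at 162.1 km.

Bravo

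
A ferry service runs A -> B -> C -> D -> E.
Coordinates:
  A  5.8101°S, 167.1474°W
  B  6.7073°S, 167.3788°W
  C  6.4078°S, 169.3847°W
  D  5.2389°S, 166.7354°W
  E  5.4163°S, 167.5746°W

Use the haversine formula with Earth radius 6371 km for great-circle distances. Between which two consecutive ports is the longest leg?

Leg distances:
A→B: 103.0 km
B→C: 224.1 km
C→D: 320.6 km
D→E: 95.0 km
The longest leg is C–D at 320.6 km.

C–D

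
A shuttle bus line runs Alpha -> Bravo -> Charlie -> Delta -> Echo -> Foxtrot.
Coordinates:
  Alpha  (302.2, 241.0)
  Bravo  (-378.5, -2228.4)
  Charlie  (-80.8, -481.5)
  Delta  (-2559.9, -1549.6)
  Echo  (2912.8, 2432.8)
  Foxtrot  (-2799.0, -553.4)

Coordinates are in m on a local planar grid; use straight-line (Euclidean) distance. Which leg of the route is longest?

Delta–Echo

Leg distances:
Alpha→Bravo: 2561.5 m
Bravo→Charlie: 1772.1 m
Charlie→Delta: 2699.4 m
Delta→Echo: 6768.3 m
Echo→Foxtrot: 6445.3 m
The longest leg is Delta–Echo at 6768.3 m.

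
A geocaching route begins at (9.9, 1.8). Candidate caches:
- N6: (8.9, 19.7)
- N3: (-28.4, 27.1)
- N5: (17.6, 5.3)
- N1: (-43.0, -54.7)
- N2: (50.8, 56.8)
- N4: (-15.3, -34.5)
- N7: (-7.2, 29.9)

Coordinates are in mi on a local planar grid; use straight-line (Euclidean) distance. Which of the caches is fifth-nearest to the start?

Distances from the start ((9.9, 1.8)):
N5: 8.5 mi
N6: 17.9 mi
N7: 32.9 mi
N4: 44.2 mi
N3: 45.9 mi
N2: 68.5 mi
N1: 77.4 mi
The fifth-nearest is N3 at 45.9 mi.

N3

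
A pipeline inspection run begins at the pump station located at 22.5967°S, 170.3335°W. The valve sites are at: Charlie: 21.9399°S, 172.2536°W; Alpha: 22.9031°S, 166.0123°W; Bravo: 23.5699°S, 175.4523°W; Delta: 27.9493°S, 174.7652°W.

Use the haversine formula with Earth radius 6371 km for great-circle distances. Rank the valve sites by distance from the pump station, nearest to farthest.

Charlie, Alpha, Bravo, Delta

Computing each great-circle distance from 22.5967°S, 170.3335°W:
Charlie 21.9399°S, 172.2536°W: 210.6 km
Alpha 22.9031°S, 166.0123°W: 444.4 km
Bravo 23.5699°S, 175.4523°W: 534.6 km
Delta 27.9493°S, 174.7652°W: 743.3 km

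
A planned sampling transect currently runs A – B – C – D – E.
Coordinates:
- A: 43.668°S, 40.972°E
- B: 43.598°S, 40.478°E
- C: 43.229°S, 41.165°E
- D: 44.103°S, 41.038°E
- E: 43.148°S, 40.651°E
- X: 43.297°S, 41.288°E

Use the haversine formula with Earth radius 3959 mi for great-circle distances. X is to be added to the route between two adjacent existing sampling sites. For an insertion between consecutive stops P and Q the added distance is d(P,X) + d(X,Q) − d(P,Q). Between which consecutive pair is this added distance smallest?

between C and D

Added distance for inserting X between each consecutive pair:
A–B: 50.6 mi
B–C: 10.5 mi
C–D: 4.1 mi
D–E: 22.0 mi
Smallest added distance is 4.1 mi, inserting between C and D.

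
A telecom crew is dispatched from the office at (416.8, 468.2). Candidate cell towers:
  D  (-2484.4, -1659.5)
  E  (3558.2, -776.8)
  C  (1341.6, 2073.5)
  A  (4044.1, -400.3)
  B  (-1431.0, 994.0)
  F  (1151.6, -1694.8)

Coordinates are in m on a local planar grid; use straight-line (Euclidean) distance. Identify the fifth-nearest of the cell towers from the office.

Distances from the office ((416.8, 468.2)):
C: 1852.6 m
B: 1921.2 m
F: 2284.4 m
E: 3379.1 m
D: 3597.8 m
A: 3729.8 m
The fifth-nearest is D at 3597.8 m.

D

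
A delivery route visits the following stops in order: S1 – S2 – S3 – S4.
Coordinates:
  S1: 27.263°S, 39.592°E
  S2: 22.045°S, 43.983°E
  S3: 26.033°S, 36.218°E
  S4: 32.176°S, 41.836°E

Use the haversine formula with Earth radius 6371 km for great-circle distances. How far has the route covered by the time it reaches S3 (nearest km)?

1635 km

Leg distances:
S1→S2: 730.3 km  (cumulative 730.3 km)
S2→S3: 904.4 km  (cumulative 1634.7 km)
Cumulative distance at S3 ≈ 1635 km.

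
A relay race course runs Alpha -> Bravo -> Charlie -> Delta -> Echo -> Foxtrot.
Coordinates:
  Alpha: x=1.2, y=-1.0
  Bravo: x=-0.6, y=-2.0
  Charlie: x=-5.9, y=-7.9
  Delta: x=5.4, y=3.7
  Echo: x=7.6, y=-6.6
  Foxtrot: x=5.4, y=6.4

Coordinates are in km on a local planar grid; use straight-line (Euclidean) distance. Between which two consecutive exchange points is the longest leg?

Leg distances:
Alpha→Bravo: 2.1 km
Bravo→Charlie: 7.9 km
Charlie→Delta: 16.2 km
Delta→Echo: 10.5 km
Echo→Foxtrot: 13.2 km
The longest leg is Charlie–Delta at 16.2 km.

Charlie–Delta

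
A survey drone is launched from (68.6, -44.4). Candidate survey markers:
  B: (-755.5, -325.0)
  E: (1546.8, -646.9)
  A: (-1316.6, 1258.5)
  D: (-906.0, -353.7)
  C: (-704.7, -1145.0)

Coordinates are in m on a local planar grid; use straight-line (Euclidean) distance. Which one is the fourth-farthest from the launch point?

D

Distance to each, sorted:
A: 1901.7 m
E: 1596.3 m
C: 1345.1 m
D: 1022.5 m
B: 870.6 m
The fourth-farthest is D at 1022.5 m.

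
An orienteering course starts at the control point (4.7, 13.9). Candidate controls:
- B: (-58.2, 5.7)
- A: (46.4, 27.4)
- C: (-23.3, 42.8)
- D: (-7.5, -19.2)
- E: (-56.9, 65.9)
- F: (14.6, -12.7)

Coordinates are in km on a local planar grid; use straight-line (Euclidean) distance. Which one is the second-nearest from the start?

D

Distances from the start ((4.7, 13.9)):
F: 28.4 km
D: 35.3 km
C: 40.2 km
A: 43.8 km
B: 63.4 km
E: 80.6 km
The second-nearest is D at 35.3 km.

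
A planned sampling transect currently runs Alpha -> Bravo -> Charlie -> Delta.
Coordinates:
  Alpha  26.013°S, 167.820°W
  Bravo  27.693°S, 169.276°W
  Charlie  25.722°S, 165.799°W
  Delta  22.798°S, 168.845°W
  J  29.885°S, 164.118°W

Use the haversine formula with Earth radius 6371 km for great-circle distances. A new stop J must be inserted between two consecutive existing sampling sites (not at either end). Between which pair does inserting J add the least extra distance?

between Bravo and Charlie

Added distance for inserting J between each consecutive pair:
Alpha–Bravo: 885.9 km
Bravo–Charlie: 641.1 km
Charlie–Delta: 961.0 km
Smallest added distance is 641.1 km, inserting between Bravo and Charlie.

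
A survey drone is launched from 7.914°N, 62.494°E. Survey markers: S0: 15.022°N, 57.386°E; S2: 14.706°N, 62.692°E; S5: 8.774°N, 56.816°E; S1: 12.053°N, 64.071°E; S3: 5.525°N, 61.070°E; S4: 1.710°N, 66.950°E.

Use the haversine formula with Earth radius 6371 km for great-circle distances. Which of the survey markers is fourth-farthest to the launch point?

Distances from the launch point (7.914°N, 62.494°E):
S0: 966.5 km
S4: 848.2 km
S2: 755.5 km
S5: 631.9 km
S1: 491.6 km
S3: 308.7 km
The fourth-farthest is S5 at 631.9 km.

S5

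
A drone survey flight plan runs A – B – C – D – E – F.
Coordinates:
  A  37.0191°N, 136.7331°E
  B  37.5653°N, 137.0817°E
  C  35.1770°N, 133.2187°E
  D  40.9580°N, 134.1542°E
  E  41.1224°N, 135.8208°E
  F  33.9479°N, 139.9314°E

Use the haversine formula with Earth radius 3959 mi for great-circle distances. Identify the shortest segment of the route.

A–B

Leg distances:
A→B: 42.3 mi
B→C: 270.9 mi
C→D: 402.7 mi
D→E: 87.6 mi
E→F: 544.3 mi
The shortest leg is A–B at 42.3 mi.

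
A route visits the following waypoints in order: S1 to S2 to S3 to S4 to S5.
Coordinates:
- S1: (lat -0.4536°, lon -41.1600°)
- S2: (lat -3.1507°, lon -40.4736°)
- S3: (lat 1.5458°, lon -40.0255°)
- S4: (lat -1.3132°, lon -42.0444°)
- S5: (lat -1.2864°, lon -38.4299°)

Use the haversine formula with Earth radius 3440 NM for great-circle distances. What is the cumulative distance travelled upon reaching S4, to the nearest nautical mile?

660 NM

Leg distances:
S1→S2: 167.1 NM  (cumulative 167.1 NM)
S2→S3: 283.3 NM  (cumulative 450.3 NM)
S3→S4: 210.1 NM  (cumulative 660.5 NM)
Cumulative distance at S4 ≈ 660 NM.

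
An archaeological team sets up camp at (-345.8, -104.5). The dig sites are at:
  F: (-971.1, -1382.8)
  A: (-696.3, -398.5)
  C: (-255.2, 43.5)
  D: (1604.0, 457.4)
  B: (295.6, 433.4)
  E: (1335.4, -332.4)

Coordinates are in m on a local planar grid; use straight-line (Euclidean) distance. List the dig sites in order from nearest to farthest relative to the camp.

Computing each straight-line distance from (-345.8, -104.5):
C (-255.2, 43.5): 173.5 m
A (-696.3, -398.5): 457.5 m
B (295.6, 433.4): 837.1 m
F (-971.1, -1382.8): 1423.0 m
E (1335.4, -332.4): 1696.6 m
D (1604.0, 457.4): 2029.2 m

C, A, B, F, E, D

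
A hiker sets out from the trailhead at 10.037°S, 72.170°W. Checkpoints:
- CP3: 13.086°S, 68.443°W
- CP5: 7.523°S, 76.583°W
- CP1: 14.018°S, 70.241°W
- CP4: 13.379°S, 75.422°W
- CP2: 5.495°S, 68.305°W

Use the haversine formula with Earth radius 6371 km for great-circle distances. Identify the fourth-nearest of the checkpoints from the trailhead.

Distance to each, sorted:
CP1: 489.8 km
CP4: 513.3 km
CP3: 528.9 km
CP5: 559.7 km
CP2: 660.5 km
The fourth-nearest is CP5 at 559.7 km.

CP5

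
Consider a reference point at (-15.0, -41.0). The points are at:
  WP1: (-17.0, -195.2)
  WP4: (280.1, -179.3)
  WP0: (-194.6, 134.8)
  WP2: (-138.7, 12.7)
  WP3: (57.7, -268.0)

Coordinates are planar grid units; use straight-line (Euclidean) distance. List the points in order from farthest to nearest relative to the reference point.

WP4, WP0, WP3, WP1, WP2

Distances from the reference point:
WP4 (280.1, -179.3): 325.9
WP0 (-194.6, 134.8): 251.3
WP3 (57.7, -268.0): 238.4
WP1 (-17.0, -195.2): 154.2
WP2 (-138.7, 12.7): 134.9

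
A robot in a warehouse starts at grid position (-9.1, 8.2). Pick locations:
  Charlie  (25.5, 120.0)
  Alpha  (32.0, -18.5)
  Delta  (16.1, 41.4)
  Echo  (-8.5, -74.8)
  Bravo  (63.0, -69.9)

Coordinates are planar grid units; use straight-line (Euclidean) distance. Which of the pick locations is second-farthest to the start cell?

Distance to each, sorted:
Charlie: 117.0
Bravo: 106.3
Echo: 83.0
Alpha: 49.0
Delta: 41.7
The second-farthest is Bravo at 106.3.

Bravo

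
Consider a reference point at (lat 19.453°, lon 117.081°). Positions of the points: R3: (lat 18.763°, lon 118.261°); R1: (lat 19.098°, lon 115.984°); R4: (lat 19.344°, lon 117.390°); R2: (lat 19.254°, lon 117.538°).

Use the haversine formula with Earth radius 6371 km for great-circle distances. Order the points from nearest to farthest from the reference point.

Distances from the reference point:
R4 (lat 19.344°, lon 117.390°): 34.6 km
R2 (lat 19.254°, lon 117.538°): 52.8 km
R1 (lat 19.098°, lon 115.984°): 121.7 km
R3 (lat 18.763°, lon 118.261°): 145.8 km

R4, R2, R1, R3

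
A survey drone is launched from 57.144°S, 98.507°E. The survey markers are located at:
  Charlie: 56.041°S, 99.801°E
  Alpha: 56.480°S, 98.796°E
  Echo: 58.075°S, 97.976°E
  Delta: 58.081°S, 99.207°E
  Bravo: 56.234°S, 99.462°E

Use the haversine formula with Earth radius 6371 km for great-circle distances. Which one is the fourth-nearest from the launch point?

Bravo

Distances from the launch point (57.144°S, 98.507°E):
Alpha: 75.9 km
Echo: 108.2 km
Delta: 112.2 km
Bravo: 116.8 km
Charlie: 146.0 km
The fourth-nearest is Bravo at 116.8 km.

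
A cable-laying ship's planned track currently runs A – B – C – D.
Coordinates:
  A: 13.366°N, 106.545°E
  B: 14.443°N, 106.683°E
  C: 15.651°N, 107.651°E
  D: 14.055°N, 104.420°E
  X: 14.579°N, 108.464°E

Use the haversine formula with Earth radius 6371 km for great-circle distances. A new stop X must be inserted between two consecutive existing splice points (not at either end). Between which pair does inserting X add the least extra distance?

Added distance for inserting X between each consecutive pair:
A–B: 318.8 km
B–C: 170.2 km
C–D: 197.3 km
Smallest added distance is 170.2 km, inserting between B and C.

between B and C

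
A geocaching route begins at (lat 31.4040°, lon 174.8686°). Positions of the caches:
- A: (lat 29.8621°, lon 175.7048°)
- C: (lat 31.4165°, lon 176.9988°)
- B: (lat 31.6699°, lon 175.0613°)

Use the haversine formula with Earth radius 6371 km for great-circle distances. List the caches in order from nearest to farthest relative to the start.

Distances from the start:
B (lat 31.6699°, lon 175.0613°): 34.8 km
A (lat 29.8621°, lon 175.7048°): 189.2 km
C (lat 31.4165°, lon 176.9988°): 202.2 km

B, A, C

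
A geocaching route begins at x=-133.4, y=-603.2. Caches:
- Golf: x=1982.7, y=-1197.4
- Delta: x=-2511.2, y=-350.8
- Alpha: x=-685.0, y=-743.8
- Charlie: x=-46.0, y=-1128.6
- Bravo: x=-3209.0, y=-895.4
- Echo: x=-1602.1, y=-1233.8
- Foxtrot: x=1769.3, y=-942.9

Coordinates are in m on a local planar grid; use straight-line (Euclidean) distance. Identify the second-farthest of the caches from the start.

Distances from the start (x=-133.4, y=-603.2):
Bravo: 3089.4 m
Delta: 2391.2 m
Golf: 2197.9 m
Foxtrot: 1932.8 m
Echo: 1598.4 m
Alpha: 569.2 m
Charlie: 532.6 m
The second-farthest is Delta at 2391.2 m.

Delta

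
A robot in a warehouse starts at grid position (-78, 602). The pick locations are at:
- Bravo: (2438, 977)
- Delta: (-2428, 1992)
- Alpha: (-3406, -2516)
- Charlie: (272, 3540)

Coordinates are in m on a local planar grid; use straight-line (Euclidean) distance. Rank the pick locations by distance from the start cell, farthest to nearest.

Distance from the start cell at (-78, 602) to each:
Alpha (-3406, -2516): 4560.4 m
Charlie (272, 3540): 2958.8 m
Delta (-2428, 1992): 2730.3 m
Bravo (2438, 977): 2543.8 m

Alpha, Charlie, Delta, Bravo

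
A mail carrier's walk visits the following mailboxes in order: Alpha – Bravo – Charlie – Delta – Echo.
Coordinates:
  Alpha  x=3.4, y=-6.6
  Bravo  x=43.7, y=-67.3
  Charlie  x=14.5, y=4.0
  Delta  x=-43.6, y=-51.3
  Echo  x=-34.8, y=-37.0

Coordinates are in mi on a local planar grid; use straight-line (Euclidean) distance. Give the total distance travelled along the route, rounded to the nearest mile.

Leg distances:
Alpha→Bravo: 72.9 mi  (cumulative 72.9 mi)
Bravo→Charlie: 77.0 mi  (cumulative 149.9 mi)
Charlie→Delta: 80.2 mi  (cumulative 230.1 mi)
Delta→Echo: 16.8 mi  (cumulative 246.9 mi)
Total route length ≈ 247 mi.

247 mi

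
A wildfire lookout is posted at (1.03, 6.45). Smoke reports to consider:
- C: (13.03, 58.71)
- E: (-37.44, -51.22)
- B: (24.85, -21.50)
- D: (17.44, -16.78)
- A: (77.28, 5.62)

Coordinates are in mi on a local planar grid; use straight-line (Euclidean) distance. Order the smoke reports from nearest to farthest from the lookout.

Computing each straight-line distance from (1.03, 6.45):
D (17.44, -16.78): 28.4 mi
B (24.85, -21.50): 36.7 mi
C (13.03, 58.71): 53.6 mi
E (-37.44, -51.22): 69.3 mi
A (77.28, 5.62): 76.3 mi

D, B, C, E, A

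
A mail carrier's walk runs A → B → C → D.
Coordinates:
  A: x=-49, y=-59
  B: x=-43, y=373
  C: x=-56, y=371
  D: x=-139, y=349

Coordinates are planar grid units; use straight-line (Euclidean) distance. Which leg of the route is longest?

A–B

Leg distances:
A→B: 432.0
B→C: 13.2
C→D: 85.9
The longest leg is A–B at 432.0.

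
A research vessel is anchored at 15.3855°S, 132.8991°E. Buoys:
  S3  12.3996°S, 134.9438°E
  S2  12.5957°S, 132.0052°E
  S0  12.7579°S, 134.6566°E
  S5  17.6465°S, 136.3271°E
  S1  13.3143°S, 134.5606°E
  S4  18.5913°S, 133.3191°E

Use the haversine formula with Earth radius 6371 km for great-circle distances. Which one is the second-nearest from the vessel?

S2

Distance to each, sorted:
S1: 291.7 km
S2: 324.9 km
S0: 348.3 km
S4: 359.3 km
S3: 398.7 km
S5: 443.5 km
The second-nearest is S2 at 324.9 km.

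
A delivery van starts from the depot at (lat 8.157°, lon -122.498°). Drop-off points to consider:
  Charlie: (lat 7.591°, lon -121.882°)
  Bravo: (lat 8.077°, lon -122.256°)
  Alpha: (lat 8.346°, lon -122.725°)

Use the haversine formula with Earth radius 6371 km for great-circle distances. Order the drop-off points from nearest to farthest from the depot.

Computing each great-circle distance from (lat 8.157°, lon -122.498°):
Bravo (lat 8.077°, lon -122.256°): 28.1 km
Alpha (lat 8.346°, lon -122.725°): 32.6 km
Charlie (lat 7.591°, lon -121.882°): 92.5 km

Bravo, Alpha, Charlie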